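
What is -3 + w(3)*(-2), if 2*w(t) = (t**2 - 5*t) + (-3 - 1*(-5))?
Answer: 1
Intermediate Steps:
w(t) = 1 + t**2/2 - 5*t/2 (w(t) = ((t**2 - 5*t) + (-3 - 1*(-5)))/2 = ((t**2 - 5*t) + (-3 + 5))/2 = ((t**2 - 5*t) + 2)/2 = (2 + t**2 - 5*t)/2 = 1 + t**2/2 - 5*t/2)
-3 + w(3)*(-2) = -3 + (1 + (1/2)*3**2 - 5/2*3)*(-2) = -3 + (1 + (1/2)*9 - 15/2)*(-2) = -3 + (1 + 9/2 - 15/2)*(-2) = -3 - 2*(-2) = -3 + 4 = 1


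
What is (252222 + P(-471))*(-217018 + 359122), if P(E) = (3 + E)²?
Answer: 66965941584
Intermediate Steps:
(252222 + P(-471))*(-217018 + 359122) = (252222 + (3 - 471)²)*(-217018 + 359122) = (252222 + (-468)²)*142104 = (252222 + 219024)*142104 = 471246*142104 = 66965941584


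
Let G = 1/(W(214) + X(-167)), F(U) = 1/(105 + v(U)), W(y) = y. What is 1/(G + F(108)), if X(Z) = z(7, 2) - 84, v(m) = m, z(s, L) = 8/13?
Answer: 120558/1489 ≈ 80.966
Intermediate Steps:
z(s, L) = 8/13 (z(s, L) = 8*(1/13) = 8/13)
X(Z) = -1084/13 (X(Z) = 8/13 - 84 = -1084/13)
F(U) = 1/(105 + U)
G = 13/1698 (G = 1/(214 - 1084/13) = 1/(1698/13) = 13/1698 ≈ 0.0076561)
1/(G + F(108)) = 1/(13/1698 + 1/(105 + 108)) = 1/(13/1698 + 1/213) = 1/(1489/120558) = 120558/1489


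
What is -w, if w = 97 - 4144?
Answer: 4047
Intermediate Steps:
w = -4047
-w = -1*(-4047) = 4047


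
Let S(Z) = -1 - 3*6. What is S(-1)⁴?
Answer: 130321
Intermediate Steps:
S(Z) = -19 (S(Z) = -1 - 18 = -19)
S(-1)⁴ = (-19)⁴ = 130321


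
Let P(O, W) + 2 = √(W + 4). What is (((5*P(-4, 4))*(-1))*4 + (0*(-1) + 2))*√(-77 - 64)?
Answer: I*√141*(42 - 40*√2) ≈ -172.99*I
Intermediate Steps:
P(O, W) = -2 + √(4 + W) (P(O, W) = -2 + √(W + 4) = -2 + √(4 + W))
(((5*P(-4, 4))*(-1))*4 + (0*(-1) + 2))*√(-77 - 64) = (((5*(-2 + √(4 + 4)))*(-1))*4 + (0*(-1) + 2))*√(-77 - 64) = (((5*(-2 + √8))*(-1))*4 + (0 + 2))*√(-141) = (((5*(-2 + 2*√2))*(-1))*4 + 2)*(I*√141) = (((-10 + 10*√2)*(-1))*4 + 2)*(I*√141) = ((10 - 10*√2)*4 + 2)*(I*√141) = ((40 - 40*√2) + 2)*(I*√141) = (42 - 40*√2)*(I*√141) = I*√141*(42 - 40*√2)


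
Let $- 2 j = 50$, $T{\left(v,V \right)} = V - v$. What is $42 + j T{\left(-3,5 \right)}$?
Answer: $-158$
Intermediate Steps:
$j = -25$ ($j = \left(- \frac{1}{2}\right) 50 = -25$)
$42 + j T{\left(-3,5 \right)} = 42 - 25 \left(5 - -3\right) = 42 - 25 \left(5 + 3\right) = 42 - 200 = -158$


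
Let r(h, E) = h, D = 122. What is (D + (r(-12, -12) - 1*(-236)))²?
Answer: 119716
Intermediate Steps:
(D + (r(-12, -12) - 1*(-236)))² = (122 + (-12 - 1*(-236)))² = (122 + (-12 + 236))² = (122 + 224)² = 346² = 119716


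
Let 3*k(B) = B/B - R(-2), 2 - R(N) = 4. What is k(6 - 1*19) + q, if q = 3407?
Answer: 3408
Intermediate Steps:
R(N) = -2 (R(N) = 2 - 1*4 = 2 - 4 = -2)
k(B) = 1 (k(B) = (B/B - 1*(-2))/3 = (1 + 2)/3 = (1/3)*3 = 1)
k(6 - 1*19) + q = 1 + 3407 = 3408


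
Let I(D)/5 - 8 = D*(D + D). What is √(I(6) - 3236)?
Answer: 2*I*√709 ≈ 53.254*I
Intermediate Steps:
I(D) = 40 + 10*D² (I(D) = 40 + 5*(D*(D + D)) = 40 + 5*(D*(2*D)) = 40 + 5*(2*D²) = 40 + 10*D²)
√(I(6) - 3236) = √((40 + 10*6²) - 3236) = √((40 + 10*36) - 3236) = √((40 + 360) - 3236) = √(400 - 3236) = √(-2836) = 2*I*√709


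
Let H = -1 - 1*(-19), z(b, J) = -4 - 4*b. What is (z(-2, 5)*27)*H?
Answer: 1944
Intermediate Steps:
H = 18 (H = -1 + 19 = 18)
(z(-2, 5)*27)*H = ((-4 - 4*(-2))*27)*18 = ((-4 + 8)*27)*18 = (4*27)*18 = 108*18 = 1944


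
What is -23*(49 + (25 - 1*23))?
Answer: -1173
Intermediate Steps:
-23*(49 + (25 - 1*23)) = -23*(49 + (25 - 23)) = -23*(49 + 2) = -23*51 = -1173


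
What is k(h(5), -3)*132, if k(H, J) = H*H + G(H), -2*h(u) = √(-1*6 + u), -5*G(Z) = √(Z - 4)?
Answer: -33 - 66*√(-16 - 2*I)/5 ≈ -36.294 + 52.903*I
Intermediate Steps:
G(Z) = -√(-4 + Z)/5 (G(Z) = -√(Z - 4)/5 = -√(-4 + Z)/5)
h(u) = -√(-6 + u)/2 (h(u) = -√(-1*6 + u)/2 = -√(-6 + u)/2)
k(H, J) = H² - √(-4 + H)/5 (k(H, J) = H*H - √(-4 + H)/5 = H² - √(-4 + H)/5)
k(h(5), -3)*132 = ((-√(-6 + 5)/2)² - √(-4 - √(-6 + 5)/2)/5)*132 = ((-I/2)² - √(-4 - I/2)/5)*132 = (-¼ - √(-4 - I/2)/5)*132 = -33 - 132*√(-4 - I/2)/5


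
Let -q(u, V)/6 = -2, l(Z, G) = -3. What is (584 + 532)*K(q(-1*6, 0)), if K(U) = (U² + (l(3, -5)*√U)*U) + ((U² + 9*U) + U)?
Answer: 455328 - 80352*√3 ≈ 3.1615e+5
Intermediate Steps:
q(u, V) = 12 (q(u, V) = -6*(-2) = 12)
K(U) = -3*U^(3/2) + 2*U² + 10*U (K(U) = (U² + (-3*√U)*U) + ((U² + 9*U) + U) = (U² - 3*U^(3/2)) + (U² + 10*U) = -3*U^(3/2) + 2*U² + 10*U)
(584 + 532)*K(q(-1*6, 0)) = (584 + 532)*(-72*√3 + 2*12² + 10*12) = 1116*(-72*√3 + 2*144 + 120) = 1116*(-72*√3 + 288 + 120) = 1116*(408 - 72*√3) = 455328 - 80352*√3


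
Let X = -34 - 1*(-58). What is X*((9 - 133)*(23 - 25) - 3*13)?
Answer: 5016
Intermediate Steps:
X = 24 (X = -34 + 58 = 24)
X*((9 - 133)*(23 - 25) - 3*13) = 24*((9 - 133)*(23 - 25) - 3*13) = 24*(-124*(-2) - 1*39) = 24*(248 - 39) = 24*209 = 5016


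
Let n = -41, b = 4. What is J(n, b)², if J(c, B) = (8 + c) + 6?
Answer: 729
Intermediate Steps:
J(c, B) = 14 + c
J(n, b)² = (14 - 41)² = (-27)² = 729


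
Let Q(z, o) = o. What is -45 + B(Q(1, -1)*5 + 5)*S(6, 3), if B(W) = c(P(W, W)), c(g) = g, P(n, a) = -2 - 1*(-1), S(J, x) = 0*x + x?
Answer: -48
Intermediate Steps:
S(J, x) = x (S(J, x) = 0 + x = x)
P(n, a) = -1 (P(n, a) = -2 + 1 = -1)
B(W) = -1
-45 + B(Q(1, -1)*5 + 5)*S(6, 3) = -45 - 1*3 = -45 - 3 = -48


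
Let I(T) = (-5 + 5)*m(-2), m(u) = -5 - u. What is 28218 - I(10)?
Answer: 28218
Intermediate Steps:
I(T) = 0 (I(T) = (-5 + 5)*(-5 - 1*(-2)) = 0*(-5 + 2) = 0*(-3) = 0)
28218 - I(10) = 28218 - 1*0 = 28218 + 0 = 28218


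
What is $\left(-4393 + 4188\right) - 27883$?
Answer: $-28088$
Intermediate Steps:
$\left(-4393 + 4188\right) - 27883 = -205 - 27883 = -28088$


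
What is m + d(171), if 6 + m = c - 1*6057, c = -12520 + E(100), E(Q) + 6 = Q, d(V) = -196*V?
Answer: -52005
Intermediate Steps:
E(Q) = -6 + Q
c = -12426 (c = -12520 + (-6 + 100) = -12520 + 94 = -12426)
m = -18489 (m = -6 + (-12426 - 1*6057) = -6 + (-12426 - 6057) = -6 - 18483 = -18489)
m + d(171) = -18489 - 196*171 = -18489 - 33516 = -52005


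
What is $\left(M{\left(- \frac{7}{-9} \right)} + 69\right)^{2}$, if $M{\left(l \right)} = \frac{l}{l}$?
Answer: $4900$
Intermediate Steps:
$M{\left(l \right)} = 1$
$\left(M{\left(- \frac{7}{-9} \right)} + 69\right)^{2} = \left(1 + 69\right)^{2} = 70^{2} = 4900$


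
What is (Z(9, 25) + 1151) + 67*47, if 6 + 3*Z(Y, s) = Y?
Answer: 4301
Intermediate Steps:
Z(Y, s) = -2 + Y/3
(Z(9, 25) + 1151) + 67*47 = ((-2 + (⅓)*9) + 1151) + 67*47 = ((-2 + 3) + 1151) + 3149 = (1 + 1151) + 3149 = 1152 + 3149 = 4301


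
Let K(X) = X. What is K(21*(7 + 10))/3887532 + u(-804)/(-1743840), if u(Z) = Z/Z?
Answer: 17185093/188312050080 ≈ 9.1259e-5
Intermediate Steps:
u(Z) = 1
K(21*(7 + 10))/3887532 + u(-804)/(-1743840) = (21*(7 + 10))/3887532 + 1/(-1743840) = (21*17)*(1/3887532) + 1*(-1/1743840) = 357*(1/3887532) - 1/1743840 = 119/1295844 - 1/1743840 = 17185093/188312050080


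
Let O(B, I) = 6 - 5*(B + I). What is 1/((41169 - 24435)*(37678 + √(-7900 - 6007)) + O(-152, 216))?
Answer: -I/(-630503338*I + 16734*√13907) ≈ 1.586e-9 - 4.9641e-12*I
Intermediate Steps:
O(B, I) = 6 - 5*B - 5*I (O(B, I) = 6 + (-5*B - 5*I) = 6 - 5*B - 5*I)
1/((41169 - 24435)*(37678 + √(-7900 - 6007)) + O(-152, 216)) = 1/((41169 - 24435)*(37678 + √(-7900 - 6007)) + (6 - 5*(-152) - 5*216)) = 1/(16734*(37678 + √(-13907)) + (6 + 760 - 1080)) = 1/(16734*(37678 + I*√13907) - 314) = 1/((630503652 + 16734*I*√13907) - 314) = 1/(630503338 + 16734*I*√13907)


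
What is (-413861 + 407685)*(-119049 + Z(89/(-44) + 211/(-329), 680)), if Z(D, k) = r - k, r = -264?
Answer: 741076768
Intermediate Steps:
Z(D, k) = -264 - k
(-413861 + 407685)*(-119049 + Z(89/(-44) + 211/(-329), 680)) = (-413861 + 407685)*(-119049 + (-264 - 1*680)) = -6176*(-119049 + (-264 - 680)) = -6176*(-119049 - 944) = -6176*(-119993) = 741076768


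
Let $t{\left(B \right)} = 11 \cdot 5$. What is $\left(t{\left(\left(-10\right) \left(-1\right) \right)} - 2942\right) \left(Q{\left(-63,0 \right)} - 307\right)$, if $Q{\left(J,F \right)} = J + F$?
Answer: $1068190$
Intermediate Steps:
$Q{\left(J,F \right)} = F + J$
$t{\left(B \right)} = 55$
$\left(t{\left(\left(-10\right) \left(-1\right) \right)} - 2942\right) \left(Q{\left(-63,0 \right)} - 307\right) = \left(55 - 2942\right) \left(\left(0 - 63\right) - 307\right) = - 2887 \left(-63 - 307\right) = \left(-2887\right) \left(-370\right) = 1068190$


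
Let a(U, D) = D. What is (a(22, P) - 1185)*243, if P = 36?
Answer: -279207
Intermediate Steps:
(a(22, P) - 1185)*243 = (36 - 1185)*243 = -1149*243 = -279207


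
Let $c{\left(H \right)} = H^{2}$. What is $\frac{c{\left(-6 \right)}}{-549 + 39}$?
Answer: $- \frac{6}{85} \approx -0.070588$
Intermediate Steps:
$\frac{c{\left(-6 \right)}}{-549 + 39} = \frac{\left(-6\right)^{2}}{-549 + 39} = \frac{1}{-510} \cdot 36 = \left(- \frac{1}{510}\right) 36 = - \frac{6}{85}$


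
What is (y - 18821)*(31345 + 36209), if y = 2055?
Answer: -1132610364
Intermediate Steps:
(y - 18821)*(31345 + 36209) = (2055 - 18821)*(31345 + 36209) = -16766*67554 = -1132610364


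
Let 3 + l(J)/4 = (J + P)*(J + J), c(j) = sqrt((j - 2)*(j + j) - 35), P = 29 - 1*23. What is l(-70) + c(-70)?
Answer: 35828 + 7*sqrt(205) ≈ 35928.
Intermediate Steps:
P = 6 (P = 29 - 23 = 6)
c(j) = sqrt(-35 + 2*j*(-2 + j)) (c(j) = sqrt((-2 + j)*(2*j) - 35) = sqrt(2*j*(-2 + j) - 35) = sqrt(-35 + 2*j*(-2 + j)))
l(J) = -12 + 8*J*(6 + J) (l(J) = -12 + 4*((J + 6)*(J + J)) = -12 + 4*((6 + J)*(2*J)) = -12 + 4*(2*J*(6 + J)) = -12 + 8*J*(6 + J))
l(-70) + c(-70) = (-12 + 8*(-70)**2 + 48*(-70)) + sqrt(-35 - 4*(-70) + 2*(-70)**2) = (-12 + 8*4900 - 3360) + sqrt(-35 + 280 + 2*4900) = (-12 + 39200 - 3360) + sqrt(-35 + 280 + 9800) = 35828 + sqrt(10045) = 35828 + 7*sqrt(205)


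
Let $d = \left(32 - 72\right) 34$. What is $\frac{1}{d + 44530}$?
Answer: $\frac{1}{43170} \approx 2.3164 \cdot 10^{-5}$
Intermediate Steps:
$d = -1360$ ($d = \left(-40\right) 34 = -1360$)
$\frac{1}{d + 44530} = \frac{1}{-1360 + 44530} = \frac{1}{43170}$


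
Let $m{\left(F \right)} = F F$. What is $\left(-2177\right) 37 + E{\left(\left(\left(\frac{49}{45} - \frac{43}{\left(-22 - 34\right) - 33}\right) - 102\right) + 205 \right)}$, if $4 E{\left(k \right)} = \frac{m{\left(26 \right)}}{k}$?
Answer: $- \frac{33734130394}{418811} \approx -80547.0$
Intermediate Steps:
$m{\left(F \right)} = F^{2}$
$E{\left(k \right)} = \frac{169}{k}$ ($E{\left(k \right)} = \frac{26^{2} \frac{1}{k}}{4} = \frac{676 \frac{1}{k}}{4} = \frac{169}{k}$)
$\left(-2177\right) 37 + E{\left(\left(\left(\frac{49}{45} - \frac{43}{\left(-22 - 34\right) - 33}\right) - 102\right) + 205 \right)} = \left(-2177\right) 37 + \frac{169}{\left(\left(\frac{49}{45} - \frac{43}{\left(-22 - 34\right) - 33}\right) - 102\right) + 205} = -80549 + \frac{169}{\left(\left(49 \cdot \frac{1}{45} - \frac{43}{-56 - 33}\right) - 102\right) + 205} = -80549 + \frac{169}{\left(\left(\frac{49}{45} - \frac{43}{-89}\right) - 102\right) + 205} = -80549 + \frac{169}{\left(\left(\frac{49}{45} - - \frac{43}{89}\right) - 102\right) + 205} = -80549 + \frac{169}{\left(\left(\frac{49}{45} + \frac{43}{89}\right) - 102\right) + 205} = -80549 + \frac{169}{\left(\frac{6296}{4005} - 102\right) + 205} = -80549 + \frac{169}{- \frac{402214}{4005} + 205} = -80549 + \frac{169}{\frac{418811}{4005}} = -80549 + 169 \cdot \frac{4005}{418811} = -80549 + \frac{676845}{418811} = - \frac{33734130394}{418811}$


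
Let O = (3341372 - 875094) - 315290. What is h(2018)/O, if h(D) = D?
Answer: 1009/1075494 ≈ 0.00093817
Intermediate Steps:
O = 2150988 (O = 2466278 - 315290 = 2150988)
h(2018)/O = 2018/2150988 = 2018*(1/2150988) = 1009/1075494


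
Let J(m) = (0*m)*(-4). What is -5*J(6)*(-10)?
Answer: 0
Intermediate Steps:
J(m) = 0 (J(m) = 0*(-4) = 0)
-5*J(6)*(-10) = -5*0*(-10) = 0*(-10) = 0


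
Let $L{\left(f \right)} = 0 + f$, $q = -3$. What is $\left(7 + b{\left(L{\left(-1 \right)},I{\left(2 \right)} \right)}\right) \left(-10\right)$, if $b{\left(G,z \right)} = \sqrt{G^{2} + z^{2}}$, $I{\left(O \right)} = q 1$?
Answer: $-70 - 10 \sqrt{10} \approx -101.62$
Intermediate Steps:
$L{\left(f \right)} = f$
$I{\left(O \right)} = -3$ ($I{\left(O \right)} = \left(-3\right) 1 = -3$)
$\left(7 + b{\left(L{\left(-1 \right)},I{\left(2 \right)} \right)}\right) \left(-10\right) = \left(7 + \sqrt{\left(-1\right)^{2} + \left(-3\right)^{2}}\right) \left(-10\right) = \left(7 + \sqrt{1 + 9}\right) \left(-10\right) = \left(7 + \sqrt{10}\right) \left(-10\right) = -70 - 10 \sqrt{10}$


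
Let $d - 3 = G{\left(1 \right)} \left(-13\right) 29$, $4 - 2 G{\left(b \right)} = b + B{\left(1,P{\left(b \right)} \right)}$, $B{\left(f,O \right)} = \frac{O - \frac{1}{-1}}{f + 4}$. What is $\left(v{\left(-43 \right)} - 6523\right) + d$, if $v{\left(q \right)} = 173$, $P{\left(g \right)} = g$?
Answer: $- \frac{68371}{10} \approx -6837.1$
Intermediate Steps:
$B{\left(f,O \right)} = \frac{1 + O}{4 + f}$ ($B{\left(f,O \right)} = \frac{O - -1}{4 + f} = \frac{O + 1}{4 + f} = \frac{1 + O}{4 + f}$)
$G{\left(b \right)} = \frac{19}{10} - \frac{3 b}{5}$ ($G{\left(b \right)} = 2 - \frac{b + \frac{1 + b}{4 + 1}}{2} = 2 - \frac{b + \frac{1 + b}{5}}{2} = 2 - \frac{b + \left(\frac{1}{5} + \frac{b}{5}\right)}{2} = 2 - \frac{\frac{1}{5} + \frac{6 b}{5}}{2} = 2 - \left(\frac{1}{10} + \frac{3 b}{5}\right) = \frac{19}{10} - \frac{3 b}{5}$)
$d = - \frac{4871}{10}$ ($d = 3 + \left(\frac{19}{10} - \frac{3}{5}\right) \left(-13\right) 29 = 3 + \frac{13}{10} \left(-13\right) 29 = 3 - \frac{4901}{10} = - \frac{4871}{10} \approx -487.1$)
$\left(v{\left(-43 \right)} - 6523\right) + d = \left(173 - 6523\right) - \frac{4871}{10} = -6350 - \frac{4871}{10} = - \frac{68371}{10}$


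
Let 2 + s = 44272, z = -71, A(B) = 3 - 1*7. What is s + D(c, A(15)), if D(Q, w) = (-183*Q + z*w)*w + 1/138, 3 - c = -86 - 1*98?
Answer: 24842485/138 ≈ 1.8002e+5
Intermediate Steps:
A(B) = -4 (A(B) = 3 - 7 = -4)
s = 44270 (s = -2 + 44272 = 44270)
c = 187 (c = 3 - (-86 - 1*98) = 3 - (-86 - 98) = 3 - 1*(-184) = 3 + 184 = 187)
D(Q, w) = 1/138 + w*(-183*Q - 71*w) (D(Q, w) = (-183*Q - 71*w)*w + 1/138 = w*(-183*Q - 71*w) + 1/138 = 1/138 + w*(-183*Q - 71*w))
s + D(c, A(15)) = 44270 + (1/138 - 71*(-4)² - 183*187*(-4)) = 44270 + (1/138 - 71*16 + 136884) = 44270 + (1/138 - 1136 + 136884) = 44270 + 18733225/138 = 24842485/138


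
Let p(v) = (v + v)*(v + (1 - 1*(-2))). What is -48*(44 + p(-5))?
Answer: -3072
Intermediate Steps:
p(v) = 2*v*(3 + v) (p(v) = (2*v)*(v + (1 + 2)) = (2*v)*(v + 3) = (2*v)*(3 + v) = 2*v*(3 + v))
-48*(44 + p(-5)) = -48*(44 + 2*(-5)*(3 - 5)) = -48*(44 + 2*(-5)*(-2)) = -48*(44 + 20) = -48*64 = -3072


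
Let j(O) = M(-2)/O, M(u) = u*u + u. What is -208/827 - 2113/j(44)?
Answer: -38444130/827 ≈ -46486.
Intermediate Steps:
M(u) = u + u² (M(u) = u² + u = u + u²)
j(O) = 2/O (j(O) = (-2*(1 - 2))/O = (-2*(-1))/O = 2/O)
-208/827 - 2113/j(44) = -208/827 - 2113/(2/44) = -208*1/827 - 2113/(2*(1/44)) = -208/827 - 2113/1/22 = -208/827 - 2113*22 = -208/827 - 46486 = -38444130/827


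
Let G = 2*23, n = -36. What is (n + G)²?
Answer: 100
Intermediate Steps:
G = 46
(n + G)² = (-36 + 46)² = 10² = 100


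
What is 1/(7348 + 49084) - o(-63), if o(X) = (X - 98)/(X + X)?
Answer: -648959/507888 ≈ -1.2778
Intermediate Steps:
o(X) = (-98 + X)/(2*X) (o(X) = (-98 + X)/((2*X)) = (-98 + X)*(1/(2*X)) = (-98 + X)/(2*X))
1/(7348 + 49084) - o(-63) = 1/(7348 + 49084) - (-98 - 63)/(2*(-63)) = 1/56432 - (-1)*(-161)/(2*63) = 1/56432 - 1*23/18 = 1/56432 - 23/18 = -648959/507888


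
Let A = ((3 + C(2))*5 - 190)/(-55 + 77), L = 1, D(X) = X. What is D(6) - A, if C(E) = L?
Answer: 151/11 ≈ 13.727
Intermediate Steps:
C(E) = 1
A = -85/11 (A = ((3 + 1)*5 - 190)/(-55 + 77) = (4*5 - 190)/22 = (20 - 190)*(1/22) = -170*1/22 = -85/11 ≈ -7.7273)
D(6) - A = 6 - 1*(-85/11) = 6 + 85/11 = 151/11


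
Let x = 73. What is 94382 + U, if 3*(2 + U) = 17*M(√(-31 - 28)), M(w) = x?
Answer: 284381/3 ≈ 94794.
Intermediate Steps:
M(w) = 73
U = 1235/3 (U = -2 + (17*73)/3 = -2 + (⅓)*1241 = -2 + 1241/3 = 1235/3 ≈ 411.67)
94382 + U = 94382 + 1235/3 = 284381/3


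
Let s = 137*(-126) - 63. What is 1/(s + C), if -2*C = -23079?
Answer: -2/11571 ≈ -0.00017285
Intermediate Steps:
s = -17325 (s = -17262 - 63 = -17325)
C = 23079/2 (C = -½*(-23079) = 23079/2 ≈ 11540.)
1/(s + C) = 1/(-17325 + 23079/2) = 1/(-11571/2) = -2/11571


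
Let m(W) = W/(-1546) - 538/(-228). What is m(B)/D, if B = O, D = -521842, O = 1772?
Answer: -106933/45985760724 ≈ -2.3253e-6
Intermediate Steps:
B = 1772
m(W) = 269/114 - W/1546 (m(W) = W*(-1/1546) - 538*(-1/228) = -W/1546 + 269/114 = 269/114 - W/1546)
m(B)/D = (269/114 - 1/1546*1772)/(-521842) = (269/114 - 886/773)*(-1/521842) = (106933/88122)*(-1/521842) = -106933/45985760724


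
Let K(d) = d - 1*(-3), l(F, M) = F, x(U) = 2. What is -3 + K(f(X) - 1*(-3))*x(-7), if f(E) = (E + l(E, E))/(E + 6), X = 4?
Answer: 53/5 ≈ 10.600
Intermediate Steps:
f(E) = 2*E/(6 + E) (f(E) = (E + E)/(E + 6) = (2*E)/(6 + E) = 2*E/(6 + E))
K(d) = 3 + d (K(d) = d + 3 = 3 + d)
-3 + K(f(X) - 1*(-3))*x(-7) = -3 + (3 + (2*4/(6 + 4) - 1*(-3)))*2 = -3 + (3 + (2*4/10 + 3))*2 = -3 + (3 + (2*4*(⅒) + 3))*2 = -3 + (3 + (⅘ + 3))*2 = -3 + (3 + 19/5)*2 = -3 + (34/5)*2 = -3 + 68/5 = 53/5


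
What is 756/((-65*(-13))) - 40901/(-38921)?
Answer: 63985621/32888245 ≈ 1.9455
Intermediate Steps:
756/((-65*(-13))) - 40901/(-38921) = 756/845 - 40901*(-1/38921) = 756*(1/845) + 40901/38921 = 756/845 + 40901/38921 = 63985621/32888245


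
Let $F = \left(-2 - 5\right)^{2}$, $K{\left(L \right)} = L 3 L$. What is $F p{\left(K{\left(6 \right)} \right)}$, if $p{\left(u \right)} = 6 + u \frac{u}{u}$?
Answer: $5586$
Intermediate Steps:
$K{\left(L \right)} = 3 L^{2}$ ($K{\left(L \right)} = 3 L L = 3 L^{2}$)
$p{\left(u \right)} = 6 + u$ ($p{\left(u \right)} = 6 + u 1 = 6 + u$)
$F = 49$ ($F = \left(-7\right)^{2} = 49$)
$F p{\left(K{\left(6 \right)} \right)} = 49 \left(6 + 3 \cdot 6^{2}\right) = 49 \left(6 + 3 \cdot 36\right) = 49 \left(6 + 108\right) = 49 \cdot 114 = 5586$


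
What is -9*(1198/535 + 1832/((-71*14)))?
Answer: -948114/265895 ≈ -3.5657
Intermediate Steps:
-9*(1198/535 + 1832/((-71*14))) = -9*(1198*(1/535) + 1832/(-994)) = -9*(1198/535 + 1832*(-1/994)) = -9*(1198/535 - 916/497) = -9*105346/265895 = -948114/265895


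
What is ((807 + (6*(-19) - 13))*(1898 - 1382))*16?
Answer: 5614080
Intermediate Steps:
((807 + (6*(-19) - 13))*(1898 - 1382))*16 = ((807 + (-114 - 13))*516)*16 = ((807 - 127)*516)*16 = (680*516)*16 = 350880*16 = 5614080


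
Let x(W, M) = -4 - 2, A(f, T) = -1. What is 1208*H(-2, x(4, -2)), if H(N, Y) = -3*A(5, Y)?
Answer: 3624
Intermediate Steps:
x(W, M) = -6
H(N, Y) = 3 (H(N, Y) = -3*(-1) = 3)
1208*H(-2, x(4, -2)) = 1208*3 = 3624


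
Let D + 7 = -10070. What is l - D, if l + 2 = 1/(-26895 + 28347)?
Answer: 14628901/1452 ≈ 10075.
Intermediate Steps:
D = -10077 (D = -7 - 10070 = -10077)
l = -2903/1452 (l = -2 + 1/(-26895 + 28347) = -2 + 1/1452 = -2903/1452 ≈ -1.9993)
l - D = -2903/1452 - 1*(-10077) = -2903/1452 + 10077 = 14628901/1452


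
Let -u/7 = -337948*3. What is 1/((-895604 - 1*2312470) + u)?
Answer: 1/3888834 ≈ 2.5715e-7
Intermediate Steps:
u = 7096908 (u = -(-2365636)*3 = -7*(-1013844) = 7096908)
1/((-895604 - 1*2312470) + u) = 1/((-895604 - 1*2312470) + 7096908) = 1/((-895604 - 2312470) + 7096908) = 1/(-3208074 + 7096908) = 1/3888834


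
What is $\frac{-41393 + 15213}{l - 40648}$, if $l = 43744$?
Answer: $- \frac{6545}{774} \approx -8.4561$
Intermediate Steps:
$\frac{-41393 + 15213}{l - 40648} = \frac{-41393 + 15213}{43744 - 40648} = - \frac{26180}{3096} = \left(-26180\right) \frac{1}{3096} = - \frac{6545}{774}$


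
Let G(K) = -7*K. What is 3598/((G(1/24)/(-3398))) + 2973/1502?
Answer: 62960430429/1502 ≈ 4.1918e+7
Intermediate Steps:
3598/((G(1/24)/(-3398))) + 2973/1502 = 3598/((-7/24/(-3398))) + 2973/1502 = 3598/((-7*1/24*(-1/3398))) + 2973*(1/1502) = 3598/((-7/24*(-1/3398))) + 2973/1502 = 3598/(7/81552) + 2973/1502 = 3598*(81552/7) + 2973/1502 = 41917728 + 2973/1502 = 62960430429/1502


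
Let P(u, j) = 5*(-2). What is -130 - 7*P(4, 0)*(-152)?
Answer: -10770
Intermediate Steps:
P(u, j) = -10
-130 - 7*P(4, 0)*(-152) = -130 - 7*(-10)*(-152) = -130 + 70*(-152) = -130 - 10640 = -10770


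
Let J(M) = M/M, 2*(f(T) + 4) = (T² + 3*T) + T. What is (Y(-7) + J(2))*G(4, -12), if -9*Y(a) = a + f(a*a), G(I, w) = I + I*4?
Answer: -25570/9 ≈ -2841.1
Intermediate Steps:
G(I, w) = 5*I (G(I, w) = I + 4*I = 5*I)
f(T) = -4 + T²/2 + 2*T (f(T) = -4 + ((T² + 3*T) + T)/2 = -4 + (T² + 4*T)/2 = -4 + (T²/2 + 2*T) = -4 + T²/2 + 2*T)
J(M) = 1
Y(a) = 4/9 - 2*a²/9 - a/9 - a⁴/18 (Y(a) = -(a + (-4 + (a*a)²/2 + 2*(a*a)))/9 = -(a + (-4 + (a²)²/2 + 2*a²))/9 = -(a + (-4 + a⁴/2 + 2*a²))/9 = -(-4 + a + a⁴/2 + 2*a²)/9 = 4/9 - 2*a²/9 - a/9 - a⁴/18)
(Y(-7) + J(2))*G(4, -12) = ((4/9 - 2/9*(-7)² - ⅑*(-7) - 1/18*(-7)⁴) + 1)*(5*4) = ((4/9 - 2/9*49 + 7/9 - 1/18*2401) + 1)*20 = ((4/9 - 98/9 + 7/9 - 2401/18) + 1)*20 = (-2575/18 + 1)*20 = -2557/18*20 = -25570/9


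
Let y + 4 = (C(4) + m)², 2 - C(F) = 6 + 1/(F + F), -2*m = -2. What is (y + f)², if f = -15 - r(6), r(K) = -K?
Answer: 42849/4096 ≈ 10.461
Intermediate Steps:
m = 1 (m = -½*(-2) = 1)
C(F) = -4 - 1/(2*F) (C(F) = 2 - (6 + 1/(F + F)) = 2 - (6 + 1/(2*F)) = 2 + (-6 - 1/(2*F)) = -4 - 1/(2*F))
y = 369/64 (y = -4 + ((-4 - ½/4) + 1)² = -4 + ((-4 - ½*¼) + 1)² = -4 + ((-4 - ⅛) + 1)² = -4 + (-33/8 + 1)² = -4 + (-25/8)² = -4 + 625/64 = 369/64 ≈ 5.7656)
f = -9 (f = -15 - (-1)*6 = -15 - 1*(-6) = -15 + 6 = -9)
(y + f)² = (369/64 - 9)² = (-207/64)² = 42849/4096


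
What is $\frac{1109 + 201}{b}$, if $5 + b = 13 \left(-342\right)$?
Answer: $- \frac{1310}{4451} \approx -0.29432$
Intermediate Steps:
$b = -4451$ ($b = -5 + 13 \left(-342\right) = -5 - 4446 = -4451$)
$\frac{1109 + 201}{b} = \frac{1109 + 201}{-4451} = 1310 \left(- \frac{1}{4451}\right) = - \frac{1310}{4451}$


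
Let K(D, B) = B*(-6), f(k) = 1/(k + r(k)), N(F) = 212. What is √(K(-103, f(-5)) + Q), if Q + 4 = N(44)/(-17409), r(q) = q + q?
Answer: I*√27368862990/87045 ≈ 1.9006*I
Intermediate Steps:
r(q) = 2*q
f(k) = 1/(3*k) (f(k) = 1/(k + 2*k) = 1/(3*k))
Q = -69848/17409 (Q = -4 + 212/(-17409) = -4 + 212*(-1/17409) = -4 - 212/17409 = -69848/17409 ≈ -4.0122)
K(D, B) = -6*B
√(K(-103, f(-5)) + Q) = √(-2/(-5) - 69848/17409) = √(-2*(-1)/5 - 69848/17409) = √(-6*(-1/15) - 69848/17409) = √(⅖ - 69848/17409) = √(-314422/87045) = I*√27368862990/87045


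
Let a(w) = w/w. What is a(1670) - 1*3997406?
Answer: -3997405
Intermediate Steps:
a(w) = 1
a(1670) - 1*3997406 = 1 - 1*3997406 = 1 - 3997406 = -3997405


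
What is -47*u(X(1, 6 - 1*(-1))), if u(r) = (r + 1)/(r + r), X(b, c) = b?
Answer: -47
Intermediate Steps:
u(r) = (1 + r)/(2*r) (u(r) = (1 + r)/((2*r)) = (1 + r)*(1/(2*r)) = (1 + r)/(2*r))
-47*u(X(1, 6 - 1*(-1))) = -47*(1 + 1)/(2*1) = -47*2/2 = -47*1 = -47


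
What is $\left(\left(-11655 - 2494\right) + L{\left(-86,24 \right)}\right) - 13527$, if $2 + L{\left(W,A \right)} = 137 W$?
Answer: $-39460$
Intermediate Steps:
$L{\left(W,A \right)} = -2 + 137 W$
$\left(\left(-11655 - 2494\right) + L{\left(-86,24 \right)}\right) - 13527 = \left(\left(-11655 - 2494\right) + \left(-2 + 137 \left(-86\right)\right)\right) - 13527 = \left(-14149 - 11784\right) - 13527 = -25933 - 13527 = -39460$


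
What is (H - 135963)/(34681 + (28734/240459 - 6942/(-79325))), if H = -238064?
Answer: -2378114804841575/220507855956701 ≈ -10.785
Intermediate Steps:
(H - 135963)/(34681 + (28734/240459 - 6942/(-79325))) = (-238064 - 135963)/(34681 + (28734/240459 - 6942/(-79325))) = -374027/(34681 + (28734*(1/240459) - 6942*(-1/79325))) = -374027/(34681 + (9578/80153 + 6942/79325)) = -374027/(34681 + 1316196976/6358136725) = -374027/220507855956701/6358136725 = -374027*6358136725/220507855956701 = -2378114804841575/220507855956701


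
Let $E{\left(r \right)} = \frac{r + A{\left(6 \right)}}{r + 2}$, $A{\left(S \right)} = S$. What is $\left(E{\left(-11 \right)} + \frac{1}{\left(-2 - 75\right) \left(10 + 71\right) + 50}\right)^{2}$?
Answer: $\frac{956417476}{3100596489} \approx 0.30846$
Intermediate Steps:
$E{\left(r \right)} = \frac{6 + r}{2 + r}$ ($E{\left(r \right)} = \frac{r + 6}{r + 2} = \frac{6 + r}{2 + r}$)
$\left(E{\left(-11 \right)} + \frac{1}{\left(-2 - 75\right) \left(10 + 71\right) + 50}\right)^{2} = \left(\frac{6 - 11}{2 - 11} + \frac{1}{\left(-2 - 75\right) \left(10 + 71\right) + 50}\right)^{2} = \left(\frac{1}{-9} \left(-5\right) + \frac{1}{\left(-77\right) 81 + 50}\right)^{2} = \left(\left(- \frac{1}{9}\right) \left(-5\right) + \frac{1}{-6237 + 50}\right)^{2} = \left(\frac{5}{9} + \frac{1}{-6187}\right)^{2} = \left(\frac{5}{9} - \frac{1}{6187}\right)^{2} = \left(\frac{30926}{55683}\right)^{2} = \frac{956417476}{3100596489}$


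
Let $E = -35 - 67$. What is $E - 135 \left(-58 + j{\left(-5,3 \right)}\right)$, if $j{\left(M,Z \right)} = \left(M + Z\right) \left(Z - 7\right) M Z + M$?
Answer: $24603$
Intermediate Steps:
$j{\left(M,Z \right)} = M + M Z \left(-7 + Z\right) \left(M + Z\right)$ ($j{\left(M,Z \right)} = \left(M + Z\right) \left(-7 + Z\right) M Z + M = \left(-7 + Z\right) \left(M + Z\right) M Z + M = M \left(-7 + Z\right) \left(M + Z\right) Z + M = M Z \left(-7 + Z\right) \left(M + Z\right) + M = M + M Z \left(-7 + Z\right) \left(M + Z\right)$)
$E = -102$
$E - 135 \left(-58 + j{\left(-5,3 \right)}\right) = -102 - 135 \left(-58 - 5 \left(1 + 3^{3} - 7 \cdot 3^{2} - 5 \cdot 3^{2} - \left(-35\right) 3\right)\right) = -102 - 135 \left(-58 - 5 \left(1 + 27 - 63 - 45 + 105\right)\right) = -102 - 135 \left(-58 - 125\right) = -102 - -24705 = -102 + 24705 = 24603$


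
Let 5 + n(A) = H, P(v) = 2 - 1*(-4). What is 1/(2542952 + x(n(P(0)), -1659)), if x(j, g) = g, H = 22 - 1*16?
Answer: 1/2541293 ≈ 3.9350e-7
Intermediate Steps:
H = 6 (H = 22 - 16 = 6)
P(v) = 6 (P(v) = 2 + 4 = 6)
n(A) = 1 (n(A) = -5 + 6 = 1)
1/(2542952 + x(n(P(0)), -1659)) = 1/(2542952 - 1659) = 1/2541293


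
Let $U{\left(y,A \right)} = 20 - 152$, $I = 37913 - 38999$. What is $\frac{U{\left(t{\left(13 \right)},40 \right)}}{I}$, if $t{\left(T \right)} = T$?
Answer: $\frac{22}{181} \approx 0.12155$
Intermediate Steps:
$I = -1086$
$U{\left(y,A \right)} = -132$ ($U{\left(y,A \right)} = 20 - 152 = -132$)
$\frac{U{\left(t{\left(13 \right)},40 \right)}}{I} = - \frac{132}{-1086} = \left(-132\right) \left(- \frac{1}{1086}\right) = \frac{22}{181}$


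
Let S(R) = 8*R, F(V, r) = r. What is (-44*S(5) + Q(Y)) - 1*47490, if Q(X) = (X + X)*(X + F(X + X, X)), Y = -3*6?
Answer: -47954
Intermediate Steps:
Y = -18
Q(X) = 4*X² (Q(X) = (X + X)*(X + X) = (2*X)*(2*X) = 4*X²)
(-44*S(5) + Q(Y)) - 1*47490 = (-352*5 + 4*(-18)²) - 1*47490 = (-44*40 + 4*324) - 47490 = (-1760 + 1296) - 47490 = -464 - 47490 = -47954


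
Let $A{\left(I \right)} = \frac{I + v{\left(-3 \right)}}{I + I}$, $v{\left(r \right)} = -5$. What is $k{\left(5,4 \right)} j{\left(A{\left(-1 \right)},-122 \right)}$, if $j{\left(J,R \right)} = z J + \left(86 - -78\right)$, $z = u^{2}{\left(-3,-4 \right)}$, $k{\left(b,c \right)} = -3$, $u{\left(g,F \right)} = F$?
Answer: $-636$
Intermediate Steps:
$z = 16$ ($z = \left(-4\right)^{2} = 16$)
$A{\left(I \right)} = \frac{-5 + I}{2 I}$ ($A{\left(I \right)} = \frac{I - 5}{I + I} = \frac{-5 + I}{2 I}$)
$j{\left(J,R \right)} = 164 + 16 J$ ($j{\left(J,R \right)} = 16 J + \left(86 - -78\right) = 16 J + \left(86 + 78\right) = 16 J + 164 = 164 + 16 J$)
$k{\left(5,4 \right)} j{\left(A{\left(-1 \right)},-122 \right)} = - 3 \left(164 + 16 \frac{-5 - 1}{2 \left(-1\right)}\right) = - 3 \left(164 + 16 \cdot \frac{1}{2} \left(-1\right) \left(-6\right)\right) = - 3 \left(164 + 16 \cdot 3\right) = - 3 \left(164 + 48\right) = \left(-3\right) 212 = -636$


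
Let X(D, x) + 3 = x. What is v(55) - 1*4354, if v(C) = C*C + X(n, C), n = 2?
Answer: -1277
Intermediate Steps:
X(D, x) = -3 + x
v(C) = -3 + C + C² (v(C) = C*C + (-3 + C) = C² + (-3 + C) = -3 + C + C²)
v(55) - 1*4354 = (-3 + 55 + 55²) - 1*4354 = (-3 + 55 + 3025) - 4354 = 3077 - 4354 = -1277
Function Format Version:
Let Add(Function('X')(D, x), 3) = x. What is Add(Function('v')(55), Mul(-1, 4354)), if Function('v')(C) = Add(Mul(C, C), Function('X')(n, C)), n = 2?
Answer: -1277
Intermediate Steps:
Function('X')(D, x) = Add(-3, x)
Function('v')(C) = Add(-3, C, Pow(C, 2)) (Function('v')(C) = Add(Mul(C, C), Add(-3, C)) = Add(Pow(C, 2), Add(-3, C)) = Add(-3, C, Pow(C, 2)))
Add(Function('v')(55), Mul(-1, 4354)) = Add(Add(-3, 55, Pow(55, 2)), Mul(-1, 4354)) = Add(Add(-3, 55, 3025), -4354) = Add(3077, -4354) = -1277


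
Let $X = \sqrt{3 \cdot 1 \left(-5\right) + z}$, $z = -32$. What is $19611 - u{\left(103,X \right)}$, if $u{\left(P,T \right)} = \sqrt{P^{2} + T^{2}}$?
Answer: $19611 - \sqrt{10562} \approx 19508.0$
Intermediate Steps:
$X = i \sqrt{47}$ ($X = \sqrt{3 \cdot 1 \left(-5\right) - 32} = \sqrt{3 \left(-5\right) - 32} = \sqrt{-15 - 32} = \sqrt{-47} = i \sqrt{47} \approx 6.8557 i$)
$19611 - u{\left(103,X \right)} = 19611 - \sqrt{103^{2} + \left(i \sqrt{47}\right)^{2}} = 19611 - \sqrt{10609 - 47} = 19611 - \sqrt{10562}$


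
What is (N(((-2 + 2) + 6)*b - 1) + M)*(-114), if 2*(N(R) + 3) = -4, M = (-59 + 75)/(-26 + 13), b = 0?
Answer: 9234/13 ≈ 710.31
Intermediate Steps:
M = -16/13 (M = 16/(-13) = 16*(-1/13) = -16/13 ≈ -1.2308)
N(R) = -5 (N(R) = -3 + (½)*(-4) = -3 - 2 = -5)
(N(((-2 + 2) + 6)*b - 1) + M)*(-114) = (-5 - 16/13)*(-114) = -81/13*(-114) = 9234/13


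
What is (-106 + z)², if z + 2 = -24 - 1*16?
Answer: 21904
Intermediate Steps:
z = -42 (z = -2 + (-24 - 1*16) = -2 + (-24 - 16) = -2 - 40 = -42)
(-106 + z)² = (-106 - 42)² = (-148)² = 21904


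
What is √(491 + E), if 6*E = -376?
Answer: √3855/3 ≈ 20.696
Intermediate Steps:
E = -188/3 (E = (⅙)*(-376) = -188/3 ≈ -62.667)
√(491 + E) = √(491 - 188/3) = √(1285/3) = √3855/3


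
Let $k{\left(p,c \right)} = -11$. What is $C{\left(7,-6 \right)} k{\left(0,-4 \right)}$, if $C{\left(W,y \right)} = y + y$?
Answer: $132$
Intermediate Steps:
$C{\left(W,y \right)} = 2 y$
$C{\left(7,-6 \right)} k{\left(0,-4 \right)} = 2 \left(-6\right) \left(-11\right) = \left(-12\right) \left(-11\right) = 132$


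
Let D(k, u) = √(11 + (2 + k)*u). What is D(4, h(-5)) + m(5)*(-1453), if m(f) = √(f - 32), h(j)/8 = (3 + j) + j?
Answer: I*(-4359*√3 + 5*√13) ≈ -7532.0*I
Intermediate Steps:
h(j) = 24 + 16*j (h(j) = 8*((3 + j) + j) = 8*(3 + 2*j) = 24 + 16*j)
m(f) = √(-32 + f)
D(k, u) = √(11 + u*(2 + k))
D(4, h(-5)) + m(5)*(-1453) = √(11 + 2*(24 + 16*(-5)) + 4*(24 + 16*(-5))) + √(-32 + 5)*(-1453) = √(11 + 2*(24 - 80) + 4*(24 - 80)) + √(-27)*(-1453) = √(11 + 2*(-56) + 4*(-56)) + (3*I*√3)*(-1453) = √(11 - 112 - 224) - 4359*I*√3 = √(-325) - 4359*I*√3 = 5*I*√13 - 4359*I*√3 = -4359*I*√3 + 5*I*√13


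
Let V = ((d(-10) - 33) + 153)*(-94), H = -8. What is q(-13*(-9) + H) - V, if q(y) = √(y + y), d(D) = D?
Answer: 10340 + √218 ≈ 10355.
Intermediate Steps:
q(y) = √2*√y (q(y) = √(2*y) = √2*√y)
V = -10340 (V = ((-10 - 33) + 153)*(-94) = (-43 + 153)*(-94) = 110*(-94) = -10340)
q(-13*(-9) + H) - V = √2*√(-13*(-9) - 8) - 1*(-10340) = √2*√(117 - 8) + 10340 = √2*√109 + 10340 = √218 + 10340 = 10340 + √218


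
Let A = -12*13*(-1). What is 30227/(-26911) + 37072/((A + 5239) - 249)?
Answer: 421048225/69242003 ≈ 6.0808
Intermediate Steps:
A = 156 (A = -156*(-1) = 156)
30227/(-26911) + 37072/((A + 5239) - 249) = 30227/(-26911) + 37072/((156 + 5239) - 249) = 30227*(-1/26911) + 37072/(5395 - 249) = -30227/26911 + 37072/5146 = -30227/26911 + 37072*(1/5146) = -30227/26911 + 18536/2573 = 421048225/69242003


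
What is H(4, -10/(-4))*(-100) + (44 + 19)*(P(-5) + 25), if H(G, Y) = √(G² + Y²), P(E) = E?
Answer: 1260 - 50*√89 ≈ 788.30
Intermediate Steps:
H(4, -10/(-4))*(-100) + (44 + 19)*(P(-5) + 25) = √(4² + (-10/(-4))²)*(-100) + (44 + 19)*(-5 + 25) = √(16 + (-10*(-¼))²)*(-100) + 63*20 = √(16 + (5/2)²)*(-100) + 1260 = √(16 + 25/4)*(-100) + 1260 = √(89/4)*(-100) + 1260 = (√89/2)*(-100) + 1260 = -50*√89 + 1260 = 1260 - 50*√89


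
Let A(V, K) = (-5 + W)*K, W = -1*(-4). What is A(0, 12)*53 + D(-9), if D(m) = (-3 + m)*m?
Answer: -528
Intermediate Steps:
W = 4
D(m) = m*(-3 + m)
A(V, K) = -K (A(V, K) = (-5 + 4)*K = -K)
A(0, 12)*53 + D(-9) = -1*12*53 - 9*(-3 - 9) = -12*53 - 9*(-12) = -636 + 108 = -528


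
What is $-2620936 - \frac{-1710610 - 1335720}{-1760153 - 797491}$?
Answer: $- \frac{3351712140557}{1278822} \approx -2.6209 \cdot 10^{6}$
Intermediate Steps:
$-2620936 - \frac{-1710610 - 1335720}{-1760153 - 797491} = -2620936 - - \frac{3046330}{-2557644} = -2620936 - \left(-3046330\right) \left(- \frac{1}{2557644}\right) = -2620936 - \frac{1523165}{1278822} = - \frac{3351712140557}{1278822}$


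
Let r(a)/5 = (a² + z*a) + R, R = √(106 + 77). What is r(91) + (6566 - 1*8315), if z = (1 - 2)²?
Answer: 40111 + 5*√183 ≈ 40179.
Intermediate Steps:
z = 1 (z = (-1)² = 1)
R = √183 ≈ 13.528
r(a) = 5*a + 5*√183 + 5*a² (r(a) = 5*((a² + 1*a) + √183) = 5*((a² + a) + √183) = 5*((a + a²) + √183) = 5*(a + √183 + a²) = 5*a + 5*√183 + 5*a²)
r(91) + (6566 - 1*8315) = (5*91 + 5*√183 + 5*91²) + (6566 - 1*8315) = (455 + 5*√183 + 5*8281) + (6566 - 8315) = (455 + 5*√183 + 41405) - 1749 = (41860 + 5*√183) - 1749 = 40111 + 5*√183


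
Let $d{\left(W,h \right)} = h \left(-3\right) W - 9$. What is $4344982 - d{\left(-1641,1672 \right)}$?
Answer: $-3886265$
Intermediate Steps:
$d{\left(W,h \right)} = -9 - 3 W h$ ($d{\left(W,h \right)} = - 3 h W - 9 = - 3 W h - 9 = -9 - 3 W h$)
$4344982 - d{\left(-1641,1672 \right)} = 4344982 - \left(-9 - \left(-4923\right) 1672\right) = 4344982 - \left(-9 + 8231256\right) = 4344982 - 8231247 = -3886265$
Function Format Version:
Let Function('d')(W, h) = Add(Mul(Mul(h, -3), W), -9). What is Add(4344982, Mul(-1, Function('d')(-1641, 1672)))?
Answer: -3886265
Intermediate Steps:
Function('d')(W, h) = Add(-9, Mul(-3, W, h)) (Function('d')(W, h) = Add(Mul(Mul(-3, h), W), -9) = Add(Mul(-3, W, h), -9) = Add(-9, Mul(-3, W, h)))
Add(4344982, Mul(-1, Function('d')(-1641, 1672))) = Add(4344982, Mul(-1, Add(-9, Mul(-3, -1641, 1672)))) = Add(4344982, Mul(-1, Add(-9, 8231256))) = Add(4344982, Mul(-1, 8231247)) = Add(4344982, -8231247) = -3886265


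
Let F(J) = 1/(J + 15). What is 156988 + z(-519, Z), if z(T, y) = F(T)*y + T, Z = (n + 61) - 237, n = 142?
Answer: 39430205/252 ≈ 1.5647e+5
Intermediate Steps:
F(J) = 1/(15 + J)
Z = -34 (Z = (142 + 61) - 237 = 203 - 237 = -34)
z(T, y) = T + y/(15 + T) (z(T, y) = y/(15 + T) + T = T + y/(15 + T))
156988 + z(-519, Z) = 156988 + (-34 - 519*(15 - 519))/(15 - 519) = 156988 + (-34 - 519*(-504))/(-504) = 156988 - (-34 + 261576)/504 = 156988 - 1/504*261542 = 156988 - 130771/252 = 39430205/252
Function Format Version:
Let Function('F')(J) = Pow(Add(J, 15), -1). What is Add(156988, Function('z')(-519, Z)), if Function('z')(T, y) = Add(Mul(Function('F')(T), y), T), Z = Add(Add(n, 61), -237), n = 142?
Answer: Rational(39430205, 252) ≈ 1.5647e+5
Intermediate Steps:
Function('F')(J) = Pow(Add(15, J), -1)
Z = -34 (Z = Add(Add(142, 61), -237) = Add(203, -237) = -34)
Function('z')(T, y) = Add(T, Mul(y, Pow(Add(15, T), -1))) (Function('z')(T, y) = Add(Mul(Pow(Add(15, T), -1), y), T) = Add(Mul(y, Pow(Add(15, T), -1)), T) = Add(T, Mul(y, Pow(Add(15, T), -1))))
Add(156988, Function('z')(-519, Z)) = Add(156988, Mul(Pow(Add(15, -519), -1), Add(-34, Mul(-519, Add(15, -519))))) = Add(156988, Mul(Pow(-504, -1), Add(-34, Mul(-519, -504)))) = Add(156988, Mul(Rational(-1, 504), Add(-34, 261576))) = Add(156988, Mul(Rational(-1, 504), 261542)) = Add(156988, Rational(-130771, 252)) = Rational(39430205, 252)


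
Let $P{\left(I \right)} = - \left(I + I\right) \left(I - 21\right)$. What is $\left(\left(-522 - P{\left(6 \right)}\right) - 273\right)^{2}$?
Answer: $950625$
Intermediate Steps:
$P{\left(I \right)} = - 2 I \left(-21 + I\right)$
$\left(\left(-522 - P{\left(6 \right)}\right) - 273\right)^{2} = \left(\left(-522 - 2 \cdot 6 \left(21 - 6\right)\right) - 273\right)^{2} = \left(\left(-522 - 2 \cdot 6 \cdot 15\right) - 273\right)^{2} = \left(\left(-522 - 180\right) - 273\right)^{2} = \left(-702 - 273\right)^{2} = \left(-975\right)^{2} = 950625$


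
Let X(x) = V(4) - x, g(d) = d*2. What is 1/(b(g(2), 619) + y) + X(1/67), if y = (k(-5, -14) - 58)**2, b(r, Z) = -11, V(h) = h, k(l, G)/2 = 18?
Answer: 126358/31691 ≈ 3.9872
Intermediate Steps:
g(d) = 2*d
k(l, G) = 36 (k(l, G) = 2*18 = 36)
X(x) = 4 - x
y = 484 (y = (36 - 58)**2 = (-22)**2 = 484)
1/(b(g(2), 619) + y) + X(1/67) = 1/(-11 + 484) + (4 - 1/67) = 1/473 + (4 - 1*1/67) = 1/473 + (4 - 1/67) = 1/473 + 267/67 = 126358/31691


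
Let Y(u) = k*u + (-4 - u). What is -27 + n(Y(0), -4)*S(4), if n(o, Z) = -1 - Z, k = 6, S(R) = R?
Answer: -15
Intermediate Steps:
Y(u) = -4 + 5*u (Y(u) = 6*u + (-4 - u) = -4 + 5*u)
-27 + n(Y(0), -4)*S(4) = -27 + (-1 - 1*(-4))*4 = -27 + (-1 + 4)*4 = -27 + 3*4 = -27 + 12 = -15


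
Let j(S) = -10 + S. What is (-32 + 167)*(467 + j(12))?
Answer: 63315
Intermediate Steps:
(-32 + 167)*(467 + j(12)) = (-32 + 167)*(467 + (-10 + 12)) = 135*(467 + 2) = 135*469 = 63315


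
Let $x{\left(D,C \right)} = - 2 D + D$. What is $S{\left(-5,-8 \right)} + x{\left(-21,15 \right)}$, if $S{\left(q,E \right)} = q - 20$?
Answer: $-4$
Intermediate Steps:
$S{\left(q,E \right)} = -20 + q$
$x{\left(D,C \right)} = - D$
$S{\left(-5,-8 \right)} + x{\left(-21,15 \right)} = \left(-20 - 5\right) - -21 = -25 + 21 = -4$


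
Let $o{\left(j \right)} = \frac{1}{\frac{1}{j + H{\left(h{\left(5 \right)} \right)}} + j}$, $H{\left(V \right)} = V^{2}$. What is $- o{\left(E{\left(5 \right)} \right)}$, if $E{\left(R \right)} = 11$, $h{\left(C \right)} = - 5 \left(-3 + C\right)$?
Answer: $- \frac{111}{1222} \approx -0.090835$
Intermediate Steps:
$h{\left(C \right)} = 15 - 5 C$
$o{\left(j \right)} = \frac{1}{j + \frac{1}{100 + j}}$ ($o{\left(j \right)} = \frac{1}{\frac{1}{j + \left(15 - 25\right)^{2}} + j} = \frac{1}{\frac{1}{j + \left(-10\right)^{2}} + j} = \frac{1}{\frac{1}{j + 100} + j} = \frac{1}{\frac{1}{100 + j} + j} = \frac{1}{j + \frac{1}{100 + j}}$)
$- o{\left(E{\left(5 \right)} \right)} = - \frac{100 + 11}{1 + 11^{2} + 100 \cdot 11} = - \frac{111}{1 + 121 + 1100} = - \frac{111}{1222}$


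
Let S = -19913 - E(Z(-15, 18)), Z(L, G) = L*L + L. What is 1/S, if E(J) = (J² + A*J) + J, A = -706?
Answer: 1/84037 ≈ 1.1900e-5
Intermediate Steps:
Z(L, G) = L + L² (Z(L, G) = L² + L = L + L²)
E(J) = J² - 705*J (E(J) = (J² - 706*J) + J = J² - 705*J)
S = 84037 (S = -19913 - (-15*(1 - 15))*(-705 - 15*(1 - 15)) = -19913 - (-15*(-14))*(-705 - 15*(-14)) = -19913 - 210*(-705 + 210) = -19913 - 210*(-495) = -19913 - 1*(-103950) = -19913 + 103950 = 84037)
1/S = 1/84037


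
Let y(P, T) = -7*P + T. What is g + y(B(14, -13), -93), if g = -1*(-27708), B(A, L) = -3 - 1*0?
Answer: 27636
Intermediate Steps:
B(A, L) = -3 (B(A, L) = -3 + 0 = -3)
y(P, T) = T - 7*P
g = 27708
g + y(B(14, -13), -93) = 27708 + (-93 - 7*(-3)) = 27708 + (-93 + 21) = 27708 - 72 = 27636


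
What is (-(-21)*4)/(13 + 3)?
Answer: 21/4 ≈ 5.2500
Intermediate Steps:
(-(-21)*4)/(13 + 3) = -7*(-12)/16 = 84*(1/16) = 21/4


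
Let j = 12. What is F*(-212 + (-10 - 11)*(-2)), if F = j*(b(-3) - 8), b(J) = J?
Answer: 22440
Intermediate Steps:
F = -132 (F = 12*(-3 - 8) = 12*(-11) = -132)
F*(-212 + (-10 - 11)*(-2)) = -132*(-212 + (-10 - 11)*(-2)) = -132*(-212 - 21*(-2)) = -132*(-212 + 42) = -132*(-170) = 22440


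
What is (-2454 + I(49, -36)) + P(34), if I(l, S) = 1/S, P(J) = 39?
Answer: -86941/36 ≈ -2415.0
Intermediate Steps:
(-2454 + I(49, -36)) + P(34) = (-2454 + 1/(-36)) + 39 = (-2454 - 1/36) + 39 = -88345/36 + 39 = -86941/36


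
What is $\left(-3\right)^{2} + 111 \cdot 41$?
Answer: $4560$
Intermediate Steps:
$\left(-3\right)^{2} + 111 \cdot 41 = 9 + 4551 = 4560$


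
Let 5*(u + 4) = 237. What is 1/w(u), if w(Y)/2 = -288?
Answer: -1/576 ≈ -0.0017361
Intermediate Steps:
u = 217/5 (u = -4 + (⅕)*237 = -4 + 237/5 = 217/5 ≈ 43.400)
w(Y) = -576 (w(Y) = 2*(-288) = -576)
1/w(u) = 1/(-576) = -1/576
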